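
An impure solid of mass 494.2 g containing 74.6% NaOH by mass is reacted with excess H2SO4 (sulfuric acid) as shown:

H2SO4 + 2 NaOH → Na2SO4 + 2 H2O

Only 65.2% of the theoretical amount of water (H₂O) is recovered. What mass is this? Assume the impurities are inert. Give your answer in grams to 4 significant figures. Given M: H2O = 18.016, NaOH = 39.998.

108.3 g

Pure NaOH available = 494.2 g × 0.746 = 368.67 g.
n(NaOH) = 368.67 g / 39.998 g/mol = 9.2173 mol.
From the equation the NaOH:H2O mole ratio is 2:2, so n(H2O) = 9.2173 × 2/2 = 9.2173 mol.
Mass of H2O = 9.2173 mol × 18.016 g/mol = 166.06 g.
Actual mass collected = 166.06 g × 0.652 = 108.27 g.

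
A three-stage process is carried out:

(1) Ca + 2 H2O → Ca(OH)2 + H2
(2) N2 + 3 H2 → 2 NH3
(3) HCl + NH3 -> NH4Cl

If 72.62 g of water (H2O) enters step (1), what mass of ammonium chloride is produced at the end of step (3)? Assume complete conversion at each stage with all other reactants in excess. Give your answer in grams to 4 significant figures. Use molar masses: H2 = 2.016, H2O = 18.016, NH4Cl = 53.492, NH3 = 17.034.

n(H2O) = 72.62 / 18.016 = 4.0309 mol.
Reaction (1): H2O→H2 ratio 2:1 ⇒ n(H2) = 2.0154 mol.
Reaction (2): H2→NH3 ratio 3:2 ⇒ n(NH3) = 1.3436 mol.
Reaction (3): NH3→NH4Cl ratio 1:1 ⇒ n(NH4Cl) = 1.3436 mol.
Mass of NH4Cl = 1.3436 × 53.492 = 71.873 g.

71.87 g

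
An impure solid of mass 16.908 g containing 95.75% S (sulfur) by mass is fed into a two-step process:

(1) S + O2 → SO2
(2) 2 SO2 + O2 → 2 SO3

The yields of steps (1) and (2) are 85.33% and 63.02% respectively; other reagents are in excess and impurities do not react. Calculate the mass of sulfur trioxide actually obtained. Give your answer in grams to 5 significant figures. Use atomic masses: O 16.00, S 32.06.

Pure S = 16.908 × 0.9575 = 16.1894 g.
M(S) = 32.06 g/mol.
M(SO3) = 32.06 + 3(16.00) = 80.06 g/mol.
n(S) = 16.1894 / 32.06 = 0.504972 mol.
Step 1 (S:SO2 = 1:1): theoretical n(SO2) = 0.504972 mol; at 85.33% yield, n(SO2) = 0.430893 mol.
Step 2 (SO2:SO3 = 2:2): theoretical n(SO3) = 0.430893 mol, so theoretical mass = 0.430893 × 80.06 = 34.4973 g.
At 63.02% yield, actual mass of SO3 = 34.4973 × 0.6302 = 21.7402 g.

21.740 g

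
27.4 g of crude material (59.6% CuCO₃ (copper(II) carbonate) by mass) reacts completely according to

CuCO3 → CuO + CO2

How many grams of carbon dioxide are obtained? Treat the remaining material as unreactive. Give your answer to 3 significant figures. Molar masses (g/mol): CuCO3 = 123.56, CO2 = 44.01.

Mass of pure CuCO3 = 27.4 g × 0.596 = 16.33 g.
n(CuCO3) = 16.33 g / 123.56 g/mol = 0.1322 mol.
From the equation the CuCO3:CO2 mole ratio is 1:1, so n(CO2) = 0.1322 × 1/1 = 0.1322 mol.
Mass of CO2 = 0.1322 mol × 44.01 g/mol = 5.817 g.

5.82 g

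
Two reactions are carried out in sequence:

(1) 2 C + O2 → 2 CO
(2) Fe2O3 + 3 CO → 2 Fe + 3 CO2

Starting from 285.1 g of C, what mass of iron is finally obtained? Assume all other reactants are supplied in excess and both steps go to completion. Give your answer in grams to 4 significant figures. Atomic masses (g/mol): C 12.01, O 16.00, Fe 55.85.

883.9 g

M(C) = 12.01 g/mol.
M(Fe) = 55.85 g/mol.
n(C) = 285.10 / 12.01 = 23.739 mol.
Step 1 gives a 2:2 ratio of C to CO, so n(CO) = 23.739 mol.
In step 2 the CO:Fe ratio is 3:2, so n(Fe) = 15.826 mol.
Mass of Fe = 15.826 × 55.85 = 883.87 g.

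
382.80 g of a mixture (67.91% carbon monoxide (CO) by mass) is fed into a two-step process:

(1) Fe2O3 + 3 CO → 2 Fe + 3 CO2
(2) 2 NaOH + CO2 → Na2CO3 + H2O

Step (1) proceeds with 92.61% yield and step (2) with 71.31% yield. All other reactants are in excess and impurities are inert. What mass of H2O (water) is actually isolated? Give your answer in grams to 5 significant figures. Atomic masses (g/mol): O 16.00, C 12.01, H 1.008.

110.42 g

Pure CO = 382.80 × 0.6791 = 259.959 g.
M(CO) = 12.01 + 16.00 = 28.01 g/mol.
M(H2O) = 2(1.008) + 16.00 = 18.016 g/mol.
n(CO) = 259.959 / 28.01 = 9.28095 mol.
Step 1 (CO:CO2 = 3:3): theoretical n(CO2) = 9.28095 mol; at 92.61% yield, n(CO2) = 8.59509 mol.
Step 2 (CO2:H2O = 1:1): theoretical n(H2O) = 8.59509 mol, so theoretical mass = 8.59509 × 18.016 = 154.849 g.
At 71.31% yield, actual mass of H2O = 154.849 × 0.7131 = 110.423 g.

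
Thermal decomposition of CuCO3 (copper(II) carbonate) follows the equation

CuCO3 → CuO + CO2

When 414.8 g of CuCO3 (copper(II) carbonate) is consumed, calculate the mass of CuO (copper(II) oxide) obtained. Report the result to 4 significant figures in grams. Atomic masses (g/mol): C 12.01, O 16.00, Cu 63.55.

M(CuCO3) = 63.55 + 12.01 + 3(16.00) = 123.56 g/mol.
M(CuO) = 63.55 + 16.00 = 79.55 g/mol.
n(CuCO3) = 414.80 g / 123.56 g/mol = 3.3571 mol.
From the equation the CuCO3:CuO mole ratio is 1:1, so n(CuO) = 3.3571 × 1/1 = 3.3571 mol.
Mass of CuO = 3.3571 mol × 79.55 g/mol = 267.06 g.

267.1 g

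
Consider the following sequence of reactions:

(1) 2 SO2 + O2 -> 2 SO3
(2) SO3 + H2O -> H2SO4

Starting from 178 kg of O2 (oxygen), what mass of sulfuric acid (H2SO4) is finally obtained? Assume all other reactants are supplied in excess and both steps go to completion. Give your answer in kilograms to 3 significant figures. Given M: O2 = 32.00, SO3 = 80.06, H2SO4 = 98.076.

1090 kg

178 kg = 178000 g.
n(O2) = 178000 / 32.00 = 5562 mol.
Step 1 gives a 1:2 ratio of O2 to SO3, so n(SO3) = 11120 mol.
In step 2 the SO3:H2SO4 ratio is 1:1, so n(H2SO4) = 11120 mol.
Mass of H2SO4 = 11120 × 98.076 = 1.091 × 10^6 g = 1090 kg.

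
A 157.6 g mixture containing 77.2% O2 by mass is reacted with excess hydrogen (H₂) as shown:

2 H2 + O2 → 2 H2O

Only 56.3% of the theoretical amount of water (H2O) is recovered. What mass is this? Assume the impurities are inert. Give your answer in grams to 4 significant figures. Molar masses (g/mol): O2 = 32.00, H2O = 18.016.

Pure O2 available = 157.6 g × 0.772 = 121.67 g.
n(O2) = 121.67 g / 32.00 g/mol = 3.8021 mol.
From the equation the O2:H2O mole ratio is 1:2, so n(H2O) = 3.8021 × 2/1 = 7.6042 mol.
Mass of H2O = 7.6042 mol × 18.016 g/mol = 137.00 g.
Actual mass collected = 137.00 g × 0.563 = 77.129 g.

77.13 g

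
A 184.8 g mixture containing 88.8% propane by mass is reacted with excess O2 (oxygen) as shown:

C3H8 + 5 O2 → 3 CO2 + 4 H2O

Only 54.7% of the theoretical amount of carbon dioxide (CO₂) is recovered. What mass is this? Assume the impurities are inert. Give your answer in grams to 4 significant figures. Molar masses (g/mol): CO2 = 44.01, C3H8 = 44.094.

268.8 g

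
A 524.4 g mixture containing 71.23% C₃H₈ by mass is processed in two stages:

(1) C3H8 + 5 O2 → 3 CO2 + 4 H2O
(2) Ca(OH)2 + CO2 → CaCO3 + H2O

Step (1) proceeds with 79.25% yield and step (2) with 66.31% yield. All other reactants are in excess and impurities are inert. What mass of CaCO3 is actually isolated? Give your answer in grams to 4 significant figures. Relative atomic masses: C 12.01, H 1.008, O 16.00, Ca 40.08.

1337 g

Pure C3H8 = 524.4 × 0.7123 = 373.53 g.
M(C3H8) = 3(12.01) + 8(1.008) = 44.094 g/mol.
M(CaCO3) = 40.08 + 12.01 + 3(16.00) = 100.09 g/mol.
n(C3H8) = 373.53 / 44.094 = 8.4712 mol.
Step 1 (C3H8:CO2 = 1:3): theoretical n(CO2) = 25.414 mol; at 79.25% yield, n(CO2) = 20.140 mol.
Step 2 (CO2:CaCO3 = 1:1): theoretical n(CaCO3) = 20.140 mol, so theoretical mass = 20.140 × 100.09 = 2015.8 g.
At 66.31% yield, actual mass of CaCO3 = 2015.8 × 0.6631 = 1336.7 g.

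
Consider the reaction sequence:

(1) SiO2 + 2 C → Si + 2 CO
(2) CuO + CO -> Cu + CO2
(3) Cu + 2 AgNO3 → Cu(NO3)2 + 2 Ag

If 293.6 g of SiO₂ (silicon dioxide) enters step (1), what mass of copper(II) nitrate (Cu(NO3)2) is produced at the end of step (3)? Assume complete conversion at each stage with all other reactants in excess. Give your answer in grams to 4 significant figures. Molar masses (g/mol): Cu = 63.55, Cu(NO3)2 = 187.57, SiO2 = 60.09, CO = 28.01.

n(SiO2) = 293.6 / 60.09 = 4.8860 mol.
Reaction (1): SiO2→CO ratio 1:2 ⇒ n(CO) = 9.7720 mol.
Reaction (2): CO→Cu ratio 1:1 ⇒ n(Cu) = 9.7720 mol.
Reaction (3): Cu→Cu(NO3)2 ratio 1:1 ⇒ n(Cu(NO3)2) = 9.7720 mol.
Mass of Cu(NO3)2 = 9.7720 × 187.57 = 1832.9 g.

1833 g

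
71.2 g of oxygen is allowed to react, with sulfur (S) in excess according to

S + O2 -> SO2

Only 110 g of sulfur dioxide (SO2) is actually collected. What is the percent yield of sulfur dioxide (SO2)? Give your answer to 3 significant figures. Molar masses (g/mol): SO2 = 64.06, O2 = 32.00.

77.2 %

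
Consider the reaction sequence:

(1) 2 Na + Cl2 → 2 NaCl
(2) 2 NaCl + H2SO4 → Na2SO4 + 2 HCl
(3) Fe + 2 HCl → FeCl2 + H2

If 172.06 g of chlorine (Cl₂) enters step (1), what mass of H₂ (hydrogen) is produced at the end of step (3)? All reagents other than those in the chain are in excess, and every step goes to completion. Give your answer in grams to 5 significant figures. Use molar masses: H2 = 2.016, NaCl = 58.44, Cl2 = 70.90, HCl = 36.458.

n(Cl2) = 172.06 / 70.90 = 2.42680 mol.
Reaction (1): Cl2→NaCl ratio 1:2 ⇒ n(NaCl) = 4.85360 mol.
Reaction (2): NaCl→HCl ratio 2:2 ⇒ n(HCl) = 4.85360 mol.
Reaction (3): HCl→H2 ratio 2:1 ⇒ n(H2) = 2.42680 mol.
Mass of H2 = 2.42680 × 2.016 = 4.89243 g.

4.8924 g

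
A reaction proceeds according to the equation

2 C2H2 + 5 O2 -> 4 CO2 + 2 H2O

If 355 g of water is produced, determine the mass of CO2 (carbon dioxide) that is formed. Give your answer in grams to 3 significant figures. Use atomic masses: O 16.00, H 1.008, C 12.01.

M(H2O) = 2(1.008) + 16.00 = 18.016 g/mol.
M(CO2) = 12.01 + 2(16.00) = 44.01 g/mol.
n(H2O) = 355.0 g / 18.016 g/mol = 19.70 mol.
From the equation the H2O:CO2 mole ratio is 2:4, so n(CO2) = 19.70 × 4/2 = 39.41 mol.
Mass of CO2 = 39.41 mol × 44.01 g/mol = 1734 g.

1730 g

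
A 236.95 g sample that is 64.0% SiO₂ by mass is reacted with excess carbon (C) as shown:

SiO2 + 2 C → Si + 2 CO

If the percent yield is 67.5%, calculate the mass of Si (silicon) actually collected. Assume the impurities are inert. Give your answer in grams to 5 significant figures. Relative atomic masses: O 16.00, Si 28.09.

47.851 g

Pure SiO2 available = 236.95 g × 0.640 = 151.648 g.
M(SiO2) = 28.09 + 2(16.00) = 60.09 g/mol.
M(Si) = 28.09 g/mol.
n(SiO2) = 151.648 g / 60.09 g/mol = 2.52368 mol.
From the equation the SiO2:Si mole ratio is 1:1, so n(Si) = 2.52368 × 1/1 = 2.52368 mol.
Mass of Si = 2.52368 mol × 28.09 g/mol = 70.8902 g.
Actual mass collected = 70.8902 g × 0.675 = 47.8509 g.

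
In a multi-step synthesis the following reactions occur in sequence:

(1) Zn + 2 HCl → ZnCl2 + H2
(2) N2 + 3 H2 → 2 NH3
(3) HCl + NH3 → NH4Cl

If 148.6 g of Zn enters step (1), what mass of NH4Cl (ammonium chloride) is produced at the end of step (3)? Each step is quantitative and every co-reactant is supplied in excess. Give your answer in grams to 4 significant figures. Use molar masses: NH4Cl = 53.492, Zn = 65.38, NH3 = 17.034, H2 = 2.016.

n(Zn) = 148.6 / 65.38 = 2.2729 mol.
Reaction (1): Zn→H2 ratio 1:1 ⇒ n(H2) = 2.2729 mol.
Reaction (2): H2→NH3 ratio 3:2 ⇒ n(NH3) = 1.5152 mol.
Reaction (3): NH3→NH4Cl ratio 1:1 ⇒ n(NH4Cl) = 1.5152 mol.
Mass of NH4Cl = 1.5152 × 53.492 = 81.053 g.

81.05 g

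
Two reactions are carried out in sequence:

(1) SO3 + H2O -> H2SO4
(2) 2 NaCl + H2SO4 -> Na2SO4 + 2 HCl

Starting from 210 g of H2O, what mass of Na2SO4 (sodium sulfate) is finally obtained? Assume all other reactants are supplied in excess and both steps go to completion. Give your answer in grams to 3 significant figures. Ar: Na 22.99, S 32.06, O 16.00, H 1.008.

M(H2O) = 2(1.008) + 16.00 = 18.016 g/mol.
M(Na2SO4) = 2(22.99) + 32.06 + 4(16.00) = 142.04 g/mol.
n(H2O) = 210.0 / 18.016 = 11.66 mol.
Step 1 gives a 1:1 ratio of H2O to H2SO4, so n(H2SO4) = 11.66 mol.
In step 2 the H2SO4:Na2SO4 ratio is 1:1, so n(Na2SO4) = 11.66 mol.
Mass of Na2SO4 = 11.66 × 142.04 = 1656 g.

1660 g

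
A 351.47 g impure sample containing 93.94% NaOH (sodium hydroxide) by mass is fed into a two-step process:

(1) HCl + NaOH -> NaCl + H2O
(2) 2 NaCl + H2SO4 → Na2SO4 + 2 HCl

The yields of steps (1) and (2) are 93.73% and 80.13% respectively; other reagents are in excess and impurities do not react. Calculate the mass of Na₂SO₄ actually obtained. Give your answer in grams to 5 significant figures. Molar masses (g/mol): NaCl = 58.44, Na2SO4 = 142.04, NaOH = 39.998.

440.31 g

Pure NaOH = 351.47 × 0.9394 = 330.171 g.
n(NaOH) = 330.171 / 39.998 = 8.25469 mol.
Step 1 (NaOH:NaCl = 1:1): theoretical n(NaCl) = 8.25469 mol; at 93.73% yield, n(NaCl) = 7.73712 mol.
Step 2 (NaCl:Na2SO4 = 2:1): theoretical n(Na2SO4) = 3.86856 mol, so theoretical mass = 3.86856 × 142.04 = 549.490 g.
At 80.13% yield, actual mass of Na2SO4 = 549.490 × 0.8013 = 440.306 g.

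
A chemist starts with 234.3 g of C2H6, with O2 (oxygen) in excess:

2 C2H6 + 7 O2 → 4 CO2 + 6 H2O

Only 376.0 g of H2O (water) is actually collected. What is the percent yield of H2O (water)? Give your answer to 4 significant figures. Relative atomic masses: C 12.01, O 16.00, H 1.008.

M(C2H6) = 2(12.01) + 6(1.008) = 30.068 g/mol.
M(H2O) = 2(1.008) + 16.00 = 18.016 g/mol.
n(C2H6) = 234.30 g / 30.068 g/mol = 7.7923 mol.
From the equation the C2H6:H2O mole ratio is 2:6, so n(H2O) = 7.7923 × 6/2 = 23.377 mol.
Mass of H2O = 23.377 mol × 18.016 g/mol = 421.16 g.
This is the theoretical yield. Percent yield = 376.0 g / 421.16 g × 100% = 89.277%.

89.28 %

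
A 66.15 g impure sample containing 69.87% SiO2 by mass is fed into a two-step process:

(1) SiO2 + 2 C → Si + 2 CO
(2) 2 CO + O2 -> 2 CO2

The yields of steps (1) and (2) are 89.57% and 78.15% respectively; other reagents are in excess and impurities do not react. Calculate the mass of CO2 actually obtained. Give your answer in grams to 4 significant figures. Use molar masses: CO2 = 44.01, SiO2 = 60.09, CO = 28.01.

Pure SiO2 = 66.15 × 0.6987 = 46.219 g.
n(SiO2) = 46.219 / 60.09 = 0.76916 mol.
Step 1 (SiO2:CO = 1:2): theoretical n(CO) = 1.5383 mol; at 89.57% yield, n(CO) = 1.3779 mol.
Step 2 (CO:CO2 = 2:2): theoretical n(CO2) = 1.3779 mol, so theoretical mass = 1.3779 × 44.01 = 60.640 g.
At 78.15% yield, actual mass of CO2 = 60.640 × 0.7815 = 47.391 g.

47.39 g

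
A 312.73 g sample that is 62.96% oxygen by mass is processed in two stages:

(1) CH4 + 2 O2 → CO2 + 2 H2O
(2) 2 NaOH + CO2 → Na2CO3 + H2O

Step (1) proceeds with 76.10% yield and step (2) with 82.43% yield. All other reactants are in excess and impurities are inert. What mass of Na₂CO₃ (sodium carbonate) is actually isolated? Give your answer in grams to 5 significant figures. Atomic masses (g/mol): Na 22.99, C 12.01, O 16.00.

204.55 g

Pure O2 = 312.73 × 0.6296 = 196.895 g.
M(O2) = 2(16.00) = 32.00 g/mol.
M(Na2CO3) = 2(22.99) + 12.01 + 3(16.00) = 105.99 g/mol.
n(O2) = 196.895 / 32.00 = 6.15296 mol.
Step 1 (O2:CO2 = 2:1): theoretical n(CO2) = 3.07648 mol; at 76.10% yield, n(CO2) = 2.34120 mol.
Step 2 (CO2:Na2CO3 = 1:1): theoretical n(Na2CO3) = 2.34120 mol, so theoretical mass = 2.34120 × 105.99 = 248.144 g.
At 82.43% yield, actual mass of Na2CO3 = 248.144 × 0.8243 = 204.545 g.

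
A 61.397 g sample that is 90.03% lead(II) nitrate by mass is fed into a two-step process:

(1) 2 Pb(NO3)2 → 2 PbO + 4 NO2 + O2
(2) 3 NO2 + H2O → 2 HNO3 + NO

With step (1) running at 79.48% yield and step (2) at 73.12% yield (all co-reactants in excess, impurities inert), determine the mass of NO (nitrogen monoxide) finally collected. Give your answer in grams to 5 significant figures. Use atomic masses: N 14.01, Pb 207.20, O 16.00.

1.9404 g

Pure Pb(NO3)2 = 61.397 × 0.9003 = 55.2757 g.
M(Pb(NO3)2) = 207.20 + 2(14.01) + 6(16.00) = 331.22 g/mol.
M(NO) = 14.01 + 16.00 = 30.01 g/mol.
n(Pb(NO3)2) = 55.2757 / 331.22 = 0.166885 mol.
Step 1 (Pb(NO3)2:NO2 = 2:4): theoretical n(NO2) = 0.333770 mol; at 79.48% yield, n(NO2) = 0.265281 mol.
Step 2 (NO2:NO = 3:1): theoretical n(NO) = 0.0884269 mol, so theoretical mass = 0.0884269 × 30.01 = 2.65369 g.
At 73.12% yield, actual mass of NO = 2.65369 × 0.7312 = 1.94038 g.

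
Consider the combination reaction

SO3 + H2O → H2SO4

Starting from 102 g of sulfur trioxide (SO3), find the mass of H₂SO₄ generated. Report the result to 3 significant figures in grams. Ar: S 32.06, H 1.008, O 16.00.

125 g

M(SO3) = 32.06 + 3(16.00) = 80.06 g/mol.
M(H2SO4) = 2(1.008) + 32.06 + 4(16.00) = 98.076 g/mol.
n(SO3) = 102.0 g / 80.06 g/mol = 1.274 mol.
From the equation the SO3:H2SO4 mole ratio is 1:1, so n(H2SO4) = 1.274 × 1/1 = 1.274 mol.
Mass of H2SO4 = 1.274 mol × 98.076 g/mol = 125.0 g.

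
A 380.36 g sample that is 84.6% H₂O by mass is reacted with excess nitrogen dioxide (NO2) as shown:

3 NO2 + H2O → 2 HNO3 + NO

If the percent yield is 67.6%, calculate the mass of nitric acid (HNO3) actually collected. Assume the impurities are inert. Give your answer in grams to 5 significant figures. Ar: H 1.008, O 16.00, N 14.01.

1521.8 g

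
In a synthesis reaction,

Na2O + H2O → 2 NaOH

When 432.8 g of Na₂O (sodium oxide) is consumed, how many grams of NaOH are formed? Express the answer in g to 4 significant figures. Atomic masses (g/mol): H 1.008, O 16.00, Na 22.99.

558.6 g

M(Na2O) = 2(22.99) + 16.00 = 61.98 g/mol.
M(NaOH) = 22.99 + 16.00 + 1.008 = 39.998 g/mol.
n(Na2O) = 432.80 g / 61.98 g/mol = 6.9829 mol.
From the equation the Na2O:NaOH mole ratio is 1:2, so n(NaOH) = 6.9829 × 2/1 = 13.966 mol.
Mass of NaOH = 13.966 mol × 39.998 g/mol = 558.60 g.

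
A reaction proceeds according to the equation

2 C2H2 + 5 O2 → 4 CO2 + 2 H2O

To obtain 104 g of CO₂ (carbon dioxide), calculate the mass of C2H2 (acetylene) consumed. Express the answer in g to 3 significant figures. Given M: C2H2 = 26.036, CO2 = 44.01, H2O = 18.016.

30.8 g

n(CO2) = 104.0 g / 44.01 g/mol = 2.363 mol.
From the equation the CO2:C2H2 mole ratio is 4:2, so n(C2H2) = 2.363 × 2/4 = 1.182 mol.
Mass of C2H2 = 1.182 mol × 26.036 g/mol = 30.76 g.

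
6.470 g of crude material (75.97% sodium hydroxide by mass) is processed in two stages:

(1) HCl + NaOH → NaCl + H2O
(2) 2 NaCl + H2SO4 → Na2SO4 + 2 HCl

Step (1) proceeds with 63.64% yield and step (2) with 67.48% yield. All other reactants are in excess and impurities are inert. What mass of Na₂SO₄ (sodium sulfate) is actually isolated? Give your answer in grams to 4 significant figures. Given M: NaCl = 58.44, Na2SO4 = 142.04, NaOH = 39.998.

3.748 g

Pure NaOH = 6.470 × 0.7597 = 4.9153 g.
n(NaOH) = 4.9153 / 39.998 = 0.12289 mol.
Step 1 (NaOH:NaCl = 1:1): theoretical n(NaCl) = 0.12289 mol; at 63.64% yield, n(NaCl) = 0.078206 mol.
Step 2 (NaCl:Na2SO4 = 2:1): theoretical n(Na2SO4) = 0.039103 mol, so theoretical mass = 0.039103 × 142.04 = 5.5542 g.
At 67.48% yield, actual mass of Na2SO4 = 5.5542 × 0.6748 = 3.7480 g.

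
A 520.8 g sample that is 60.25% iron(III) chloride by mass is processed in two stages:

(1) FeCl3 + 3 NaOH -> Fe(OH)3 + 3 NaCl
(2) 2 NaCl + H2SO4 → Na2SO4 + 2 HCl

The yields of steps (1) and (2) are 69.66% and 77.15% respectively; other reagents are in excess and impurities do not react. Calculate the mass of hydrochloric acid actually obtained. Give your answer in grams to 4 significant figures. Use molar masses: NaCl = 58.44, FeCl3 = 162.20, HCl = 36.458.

Pure FeCl3 = 520.8 × 0.6025 = 313.78 g.
n(FeCl3) = 313.78 / 162.20 = 1.9345 mol.
Step 1 (FeCl3:NaCl = 1:3): theoretical n(NaCl) = 5.8036 mol; at 69.66% yield, n(NaCl) = 4.0428 mol.
Step 2 (NaCl:HCl = 2:2): theoretical n(HCl) = 4.0428 mol, so theoretical mass = 4.0428 × 36.458 = 147.39 g.
At 77.15% yield, actual mass of HCl = 147.39 × 0.7715 = 113.71 g.

113.7 g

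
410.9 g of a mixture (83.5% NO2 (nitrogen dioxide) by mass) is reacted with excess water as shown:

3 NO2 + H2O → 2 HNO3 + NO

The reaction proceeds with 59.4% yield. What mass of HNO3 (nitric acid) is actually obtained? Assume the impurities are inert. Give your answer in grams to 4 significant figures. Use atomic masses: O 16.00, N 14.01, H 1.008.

186.1 g

Pure NO2 available = 410.9 g × 0.835 = 343.10 g.
M(NO2) = 14.01 + 2(16.00) = 46.01 g/mol.
M(HNO3) = 1.008 + 14.01 + 3(16.00) = 63.018 g/mol.
n(NO2) = 343.10 g / 46.01 g/mol = 7.4571 mol.
From the equation the NO2:HNO3 mole ratio is 3:2, so n(HNO3) = 7.4571 × 2/3 = 4.9714 mol.
Mass of HNO3 = 4.9714 mol × 63.018 g/mol = 313.29 g.
Actual mass collected = 313.29 g × 0.594 = 186.09 g.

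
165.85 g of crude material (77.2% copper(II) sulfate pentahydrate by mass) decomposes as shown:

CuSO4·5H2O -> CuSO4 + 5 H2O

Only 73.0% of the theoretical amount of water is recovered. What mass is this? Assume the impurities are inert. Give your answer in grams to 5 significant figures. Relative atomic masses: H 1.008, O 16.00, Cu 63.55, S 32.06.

33.720 g

Pure CuSO4·5H2O available = 165.85 g × 0.772 = 128.036 g.
M(CuSO4·5H2O) = 63.55 + 32.06 + 9(16.00) + 10(1.008) = 249.69 g/mol.
M(H2O) = 2(1.008) + 16.00 = 18.016 g/mol.
n(CuSO4·5H2O) = 128.036 g / 249.69 g/mol = 0.512781 mol.
From the equation the CuSO4·5H2O:H2O mole ratio is 1:5, so n(H2O) = 0.512781 × 5/1 = 2.56390 mol.
Mass of H2O = 2.56390 mol × 18.016 g/mol = 46.1913 g.
Actual mass collected = 46.1913 g × 0.730 = 33.7196 g.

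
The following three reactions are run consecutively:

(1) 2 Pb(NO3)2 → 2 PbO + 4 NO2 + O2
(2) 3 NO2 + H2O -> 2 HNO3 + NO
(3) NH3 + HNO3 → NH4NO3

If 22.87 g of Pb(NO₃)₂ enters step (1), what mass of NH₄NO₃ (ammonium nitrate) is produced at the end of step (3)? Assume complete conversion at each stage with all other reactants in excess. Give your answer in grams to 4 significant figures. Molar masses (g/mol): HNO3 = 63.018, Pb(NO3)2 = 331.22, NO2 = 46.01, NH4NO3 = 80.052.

n(Pb(NO3)2) = 22.87 / 331.22 = 0.069048 mol.
Reaction (1): Pb(NO3)2→NO2 ratio 2:4 ⇒ n(NO2) = 0.13810 mol.
Reaction (2): NO2→HNO3 ratio 3:2 ⇒ n(HNO3) = 0.092064 mol.
Reaction (3): HNO3→NH4NO3 ratio 1:1 ⇒ n(NH4NO3) = 0.092064 mol.
Mass of NH4NO3 = 0.092064 × 80.052 = 7.3699 g.

7.370 g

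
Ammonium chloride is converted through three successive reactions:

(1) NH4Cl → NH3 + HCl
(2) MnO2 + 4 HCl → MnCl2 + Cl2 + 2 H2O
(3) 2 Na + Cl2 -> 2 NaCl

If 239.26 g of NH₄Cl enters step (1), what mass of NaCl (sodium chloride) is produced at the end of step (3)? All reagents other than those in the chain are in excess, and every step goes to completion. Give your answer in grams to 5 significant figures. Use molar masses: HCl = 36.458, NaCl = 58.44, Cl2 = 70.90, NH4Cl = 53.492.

130.70 g

n(NH4Cl) = 239.26 / 53.492 = 4.47282 mol.
Reaction (1): NH4Cl→HCl ratio 1:1 ⇒ n(HCl) = 4.47282 mol.
Reaction (2): HCl→Cl2 ratio 4:1 ⇒ n(Cl2) = 1.11820 mol.
Reaction (3): Cl2→NaCl ratio 1:2 ⇒ n(NaCl) = 2.23641 mol.
Mass of NaCl = 2.23641 × 58.44 = 130.696 g.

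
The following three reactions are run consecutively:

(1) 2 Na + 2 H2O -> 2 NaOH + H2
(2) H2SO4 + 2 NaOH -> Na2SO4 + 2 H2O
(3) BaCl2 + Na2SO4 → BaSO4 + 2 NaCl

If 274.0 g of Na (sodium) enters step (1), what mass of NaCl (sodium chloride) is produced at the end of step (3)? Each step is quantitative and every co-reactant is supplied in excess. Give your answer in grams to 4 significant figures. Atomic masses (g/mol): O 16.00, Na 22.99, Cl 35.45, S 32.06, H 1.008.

696.5 g

M(Na) = 22.99 g/mol.
M(NaCl) = 22.99 + 35.45 = 58.44 g/mol.
n(Na) = 274.0 / 22.99 = 11.918 mol.
Reaction (1): Na→NaOH ratio 2:2 ⇒ n(NaOH) = 11.918 mol.
Reaction (2): NaOH→Na2SO4 ratio 2:1 ⇒ n(Na2SO4) = 5.9591 mol.
Reaction (3): Na2SO4→NaCl ratio 1:2 ⇒ n(NaCl) = 11.918 mol.
Mass of NaCl = 11.918 × 58.44 = 696.50 g.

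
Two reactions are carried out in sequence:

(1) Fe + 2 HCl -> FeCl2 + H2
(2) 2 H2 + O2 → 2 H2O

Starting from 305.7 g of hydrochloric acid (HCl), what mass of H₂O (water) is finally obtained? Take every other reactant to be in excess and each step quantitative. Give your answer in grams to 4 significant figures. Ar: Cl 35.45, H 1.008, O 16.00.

M(HCl) = 1.008 + 35.45 = 36.458 g/mol.
M(H2O) = 2(1.008) + 16.00 = 18.016 g/mol.
n(HCl) = 305.70 / 36.458 = 8.3850 mol.
Step 1 gives a 2:1 ratio of HCl to H2, so n(H2) = 4.1925 mol.
In step 2 the H2:H2O ratio is 2:2, so n(H2O) = 4.1925 mol.
Mass of H2O = 4.1925 × 18.016 = 75.532 g.

75.53 g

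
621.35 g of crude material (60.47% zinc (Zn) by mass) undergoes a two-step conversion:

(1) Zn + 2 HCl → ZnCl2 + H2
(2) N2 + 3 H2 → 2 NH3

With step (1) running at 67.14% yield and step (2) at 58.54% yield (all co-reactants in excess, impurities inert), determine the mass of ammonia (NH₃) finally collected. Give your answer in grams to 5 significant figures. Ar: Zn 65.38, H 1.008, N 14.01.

Pure Zn = 621.35 × 0.6047 = 375.730 g.
M(Zn) = 65.38 g/mol.
M(NH3) = 14.01 + 3(1.008) = 17.034 g/mol.
n(Zn) = 375.730 / 65.38 = 5.74687 mol.
Step 1 (Zn:H2 = 1:1): theoretical n(H2) = 5.74687 mol; at 67.14% yield, n(H2) = 3.85845 mol.
Step 2 (H2:NH3 = 3:2): theoretical n(NH3) = 2.57230 mol, so theoretical mass = 2.57230 × 17.034 = 43.8165 g.
At 58.54% yield, actual mass of NH3 = 43.8165 × 0.5854 = 25.6502 g.

25.650 g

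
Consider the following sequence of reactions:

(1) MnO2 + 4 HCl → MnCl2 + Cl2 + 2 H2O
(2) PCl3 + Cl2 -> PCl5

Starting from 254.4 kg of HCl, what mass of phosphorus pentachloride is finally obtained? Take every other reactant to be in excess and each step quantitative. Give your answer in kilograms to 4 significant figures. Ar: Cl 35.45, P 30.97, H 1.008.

M(HCl) = 1.008 + 35.45 = 36.458 g/mol.
M(PCl5) = 30.97 + 5(35.45) = 208.22 g/mol.
254.4 kg = 254400 g.
n(HCl) = 254400 / 36.458 = 6977.9 mol.
Step 1 gives a 4:1 ratio of HCl to Cl2, so n(Cl2) = 1744.5 mol.
In step 2 the Cl2:PCl5 ratio is 1:1, so n(PCl5) = 1744.5 mol.
Mass of PCl5 = 1744.5 × 208.22 = 363230 g = 363.2 kg.

363.2 kg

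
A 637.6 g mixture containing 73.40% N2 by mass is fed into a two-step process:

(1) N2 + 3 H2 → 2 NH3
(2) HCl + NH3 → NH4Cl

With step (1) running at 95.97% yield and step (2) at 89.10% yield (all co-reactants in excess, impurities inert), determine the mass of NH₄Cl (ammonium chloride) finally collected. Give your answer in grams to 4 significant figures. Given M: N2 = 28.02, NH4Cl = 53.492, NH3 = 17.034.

1528 g

Pure N2 = 637.6 × 0.7340 = 468.00 g.
n(N2) = 468.00 / 28.02 = 16.702 mol.
Step 1 (N2:NH3 = 1:2): theoretical n(NH3) = 33.405 mol; at 95.97% yield, n(NH3) = 32.058 mol.
Step 2 (NH3:NH4Cl = 1:1): theoretical n(NH4Cl) = 32.058 mol, so theoretical mass = 32.058 × 53.492 = 1714.9 g.
At 89.10% yield, actual mass of NH4Cl = 1714.9 × 0.8910 = 1527.9 g.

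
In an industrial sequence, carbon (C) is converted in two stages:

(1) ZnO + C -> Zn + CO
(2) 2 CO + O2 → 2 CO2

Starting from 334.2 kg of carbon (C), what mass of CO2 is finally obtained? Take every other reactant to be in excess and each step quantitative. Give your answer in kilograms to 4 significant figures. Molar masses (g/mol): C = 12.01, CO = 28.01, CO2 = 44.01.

1225 kg

334.2 kg = 334200 g.
n(C) = 334200 / 12.01 = 27827 mol.
Step 1 gives a 1:1 ratio of C to CO, so n(CO) = 27827 mol.
In step 2 the CO:CO2 ratio is 2:2, so n(CO2) = 27827 mol.
Mass of CO2 = 27827 × 44.01 = 1.2247 × 10^6 g = 1225 kg.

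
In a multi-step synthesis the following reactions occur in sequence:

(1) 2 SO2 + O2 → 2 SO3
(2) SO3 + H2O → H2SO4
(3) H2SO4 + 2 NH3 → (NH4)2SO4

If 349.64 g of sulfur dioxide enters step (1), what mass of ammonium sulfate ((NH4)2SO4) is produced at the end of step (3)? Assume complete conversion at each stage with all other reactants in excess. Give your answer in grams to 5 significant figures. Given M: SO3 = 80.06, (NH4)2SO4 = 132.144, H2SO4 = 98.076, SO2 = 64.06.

n(SO2) = 349.64 / 64.06 = 5.45801 mol.
Reaction (1): SO2→SO3 ratio 2:2 ⇒ n(SO3) = 5.45801 mol.
Reaction (2): SO3→H2SO4 ratio 1:1 ⇒ n(H2SO4) = 5.45801 mol.
Reaction (3): H2SO4→(NH4)2SO4 ratio 1:1 ⇒ n((NH4)2SO4) = 5.45801 mol.
Mass of (NH4)2SO4 = 5.45801 × 132.144 = 721.243 g.

721.24 g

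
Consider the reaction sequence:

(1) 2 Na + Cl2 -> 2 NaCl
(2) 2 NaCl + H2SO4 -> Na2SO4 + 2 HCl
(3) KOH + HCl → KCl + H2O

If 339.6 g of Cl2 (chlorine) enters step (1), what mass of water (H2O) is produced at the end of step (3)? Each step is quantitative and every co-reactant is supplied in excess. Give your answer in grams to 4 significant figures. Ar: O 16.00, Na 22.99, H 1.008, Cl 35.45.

172.6 g

M(Cl2) = 2(35.45) = 70.90 g/mol.
M(H2O) = 2(1.008) + 16.00 = 18.016 g/mol.
n(Cl2) = 339.6 / 70.90 = 4.7898 mol.
Reaction (1): Cl2→NaCl ratio 1:2 ⇒ n(NaCl) = 9.5797 mol.
Reaction (2): NaCl→HCl ratio 2:2 ⇒ n(HCl) = 9.5797 mol.
Reaction (3): HCl→H2O ratio 1:1 ⇒ n(H2O) = 9.5797 mol.
Mass of H2O = 9.5797 × 18.016 = 172.59 g.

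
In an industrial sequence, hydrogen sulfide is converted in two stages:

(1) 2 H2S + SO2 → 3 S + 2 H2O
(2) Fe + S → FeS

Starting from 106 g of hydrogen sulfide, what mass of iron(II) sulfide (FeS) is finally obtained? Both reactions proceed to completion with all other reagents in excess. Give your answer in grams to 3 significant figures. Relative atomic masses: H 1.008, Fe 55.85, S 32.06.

410 g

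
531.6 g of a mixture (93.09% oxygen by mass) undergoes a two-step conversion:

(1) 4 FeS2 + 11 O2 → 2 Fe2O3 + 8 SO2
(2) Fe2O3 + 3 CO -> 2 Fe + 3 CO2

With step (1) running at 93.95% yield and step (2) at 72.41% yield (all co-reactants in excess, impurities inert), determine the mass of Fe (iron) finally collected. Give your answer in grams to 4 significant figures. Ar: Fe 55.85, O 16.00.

213.7 g

Pure O2 = 531.6 × 0.9309 = 494.87 g.
M(O2) = 2(16.00) = 32.00 g/mol.
M(Fe) = 55.85 g/mol.
n(O2) = 494.87 / 32.00 = 15.465 mol.
Step 1 (O2:Fe2O3 = 11:2): theoretical n(Fe2O3) = 2.8117 mol; at 93.95% yield, n(Fe2O3) = 2.6416 mol.
Step 2 (Fe2O3:Fe = 1:2): theoretical n(Fe) = 5.2833 mol, so theoretical mass = 5.2833 × 55.85 = 295.07 g.
At 72.41% yield, actual mass of Fe = 295.07 × 0.7241 = 213.66 g.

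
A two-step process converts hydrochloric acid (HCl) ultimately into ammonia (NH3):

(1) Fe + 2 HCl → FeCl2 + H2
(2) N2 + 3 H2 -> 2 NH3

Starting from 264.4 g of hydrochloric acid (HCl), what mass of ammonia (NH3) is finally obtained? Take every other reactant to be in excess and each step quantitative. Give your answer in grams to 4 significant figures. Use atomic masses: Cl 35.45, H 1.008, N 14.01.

M(HCl) = 1.008 + 35.45 = 36.458 g/mol.
M(NH3) = 14.01 + 3(1.008) = 17.034 g/mol.
n(HCl) = 264.40 / 36.458 = 7.2522 mol.
Step 1 gives a 2:1 ratio of HCl to H2, so n(H2) = 3.6261 mol.
In step 2 the H2:NH3 ratio is 3:2, so n(NH3) = 2.4174 mol.
Mass of NH3 = 2.4174 × 17.034 = 41.178 g.

41.18 g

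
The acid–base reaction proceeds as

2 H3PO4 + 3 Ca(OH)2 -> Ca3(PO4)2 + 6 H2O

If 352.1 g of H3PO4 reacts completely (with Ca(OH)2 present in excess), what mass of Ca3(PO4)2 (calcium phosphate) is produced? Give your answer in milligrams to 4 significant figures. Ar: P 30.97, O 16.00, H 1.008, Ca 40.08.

557300 mg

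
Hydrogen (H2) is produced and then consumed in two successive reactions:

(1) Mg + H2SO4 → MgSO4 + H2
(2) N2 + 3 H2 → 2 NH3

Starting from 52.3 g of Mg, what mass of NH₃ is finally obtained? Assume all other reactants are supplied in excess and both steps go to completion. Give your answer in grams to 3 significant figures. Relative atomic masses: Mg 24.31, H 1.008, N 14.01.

24.4 g

M(Mg) = 24.31 g/mol.
M(NH3) = 14.01 + 3(1.008) = 17.034 g/mol.
n(Mg) = 52.30 / 24.31 = 2.151 mol.
Step 1 gives a 1:1 ratio of Mg to H2, so n(H2) = 2.151 mol.
In step 2 the H2:NH3 ratio is 3:2, so n(NH3) = 1.434 mol.
Mass of NH3 = 1.434 × 17.034 = 24.43 g.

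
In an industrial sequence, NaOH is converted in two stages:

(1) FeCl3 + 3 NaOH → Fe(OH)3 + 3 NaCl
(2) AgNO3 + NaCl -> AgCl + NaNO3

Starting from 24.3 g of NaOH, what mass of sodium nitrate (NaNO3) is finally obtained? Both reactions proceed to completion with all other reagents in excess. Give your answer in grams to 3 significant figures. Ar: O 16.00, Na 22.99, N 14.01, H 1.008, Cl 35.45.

M(NaOH) = 22.99 + 16.00 + 1.008 = 39.998 g/mol.
M(NaNO3) = 22.99 + 14.01 + 3(16.00) = 85.00 g/mol.
n(NaOH) = 24.30 / 39.998 = 0.6075 mol.
Step 1 gives a 3:3 ratio of NaOH to NaCl, so n(NaCl) = 0.6075 mol.
In step 2 the NaCl:NaNO3 ratio is 1:1, so n(NaNO3) = 0.6075 mol.
Mass of NaNO3 = 0.6075 × 85.00 = 51.64 g.

51.6 g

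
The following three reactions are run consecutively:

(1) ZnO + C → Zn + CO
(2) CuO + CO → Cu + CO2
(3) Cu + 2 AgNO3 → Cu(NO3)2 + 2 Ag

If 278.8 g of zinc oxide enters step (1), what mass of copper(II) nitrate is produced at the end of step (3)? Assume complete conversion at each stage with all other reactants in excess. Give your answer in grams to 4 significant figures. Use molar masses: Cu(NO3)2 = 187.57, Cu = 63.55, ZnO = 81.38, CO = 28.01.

642.6 g

n(ZnO) = 278.8 / 81.38 = 3.4259 mol.
Reaction (1): ZnO→CO ratio 1:1 ⇒ n(CO) = 3.4259 mol.
Reaction (2): CO→Cu ratio 1:1 ⇒ n(Cu) = 3.4259 mol.
Reaction (3): Cu→Cu(NO3)2 ratio 1:1 ⇒ n(Cu(NO3)2) = 3.4259 mol.
Mass of Cu(NO3)2 = 3.4259 × 187.57 = 642.60 g.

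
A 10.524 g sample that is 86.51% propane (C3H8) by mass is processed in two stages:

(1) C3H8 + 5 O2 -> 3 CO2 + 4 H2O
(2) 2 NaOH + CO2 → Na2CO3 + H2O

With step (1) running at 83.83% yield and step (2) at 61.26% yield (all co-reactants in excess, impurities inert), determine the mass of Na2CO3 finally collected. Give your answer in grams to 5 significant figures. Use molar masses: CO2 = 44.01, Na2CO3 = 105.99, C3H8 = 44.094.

33.716 g

Pure C3H8 = 10.524 × 0.8651 = 9.10431 g.
n(C3H8) = 9.10431 / 44.094 = 0.206475 mol.
Step 1 (C3H8:CO2 = 1:3): theoretical n(CO2) = 0.619425 mol; at 83.83% yield, n(CO2) = 0.519264 mol.
Step 2 (CO2:Na2CO3 = 1:1): theoretical n(Na2CO3) = 0.519264 mol, so theoretical mass = 0.519264 × 105.99 = 55.0368 g.
At 61.26% yield, actual mass of Na2CO3 = 55.0368 × 0.6126 = 33.7156 g.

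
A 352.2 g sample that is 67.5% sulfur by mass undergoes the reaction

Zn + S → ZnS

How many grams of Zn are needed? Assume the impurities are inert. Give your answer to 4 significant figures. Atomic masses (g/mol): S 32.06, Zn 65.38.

484.8 g

Mass of pure S = 352.2 g × 0.675 = 237.74 g.
M(S) = 32.06 g/mol.
M(Zn) = 65.38 g/mol.
n(S) = 237.74 g / 32.06 g/mol = 7.4153 mol.
From the equation the S:Zn mole ratio is 1:1, so n(Zn) = 7.4153 × 1/1 = 7.4153 mol.
Mass of Zn = 7.4153 mol × 65.38 g/mol = 484.81 g.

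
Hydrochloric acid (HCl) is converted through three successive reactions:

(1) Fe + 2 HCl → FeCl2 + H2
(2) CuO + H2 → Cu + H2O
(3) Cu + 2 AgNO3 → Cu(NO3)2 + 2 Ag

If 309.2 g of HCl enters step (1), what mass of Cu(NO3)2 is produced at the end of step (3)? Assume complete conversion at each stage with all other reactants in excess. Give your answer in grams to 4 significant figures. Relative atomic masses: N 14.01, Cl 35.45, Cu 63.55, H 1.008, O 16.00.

M(HCl) = 1.008 + 35.45 = 36.458 g/mol.
M(Cu(NO3)2) = 63.55 + 2(14.01) + 6(16.00) = 187.57 g/mol.
n(HCl) = 309.2 / 36.458 = 8.4810 mol.
Reaction (1): HCl→H2 ratio 2:1 ⇒ n(H2) = 4.2405 mol.
Reaction (2): H2→Cu ratio 1:1 ⇒ n(Cu) = 4.2405 mol.
Reaction (3): Cu→Cu(NO3)2 ratio 1:1 ⇒ n(Cu(NO3)2) = 4.2405 mol.
Mass of Cu(NO3)2 = 4.2405 × 187.57 = 795.39 g.

795.4 g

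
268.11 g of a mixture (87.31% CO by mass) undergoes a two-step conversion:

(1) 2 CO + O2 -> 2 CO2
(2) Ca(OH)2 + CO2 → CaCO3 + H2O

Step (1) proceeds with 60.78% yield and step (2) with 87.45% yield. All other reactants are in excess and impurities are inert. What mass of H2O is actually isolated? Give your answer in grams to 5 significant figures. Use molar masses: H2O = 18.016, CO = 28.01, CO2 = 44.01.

Pure CO = 268.11 × 0.8731 = 234.087 g.
n(CO) = 234.087 / 28.01 = 8.35726 mol.
Step 1 (CO:CO2 = 2:2): theoretical n(CO2) = 8.35726 mol; at 60.78% yield, n(CO2) = 5.07954 mol.
Step 2 (CO2:H2O = 1:1): theoretical n(H2O) = 5.07954 mol, so theoretical mass = 5.07954 × 18.016 = 91.5130 g.
At 87.45% yield, actual mass of H2O = 91.5130 × 0.8745 = 80.0281 g.

80.028 g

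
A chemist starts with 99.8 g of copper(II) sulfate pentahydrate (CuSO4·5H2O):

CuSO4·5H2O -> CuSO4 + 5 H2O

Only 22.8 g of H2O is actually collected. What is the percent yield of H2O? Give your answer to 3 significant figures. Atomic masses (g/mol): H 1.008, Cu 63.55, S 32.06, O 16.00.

63.3 %

M(CuSO4·5H2O) = 63.55 + 32.06 + 9(16.00) + 10(1.008) = 249.69 g/mol.
M(H2O) = 2(1.008) + 16.00 = 18.016 g/mol.
n(CuSO4·5H2O) = 99.80 g / 249.69 g/mol = 0.3997 mol.
From the equation the CuSO4·5H2O:H2O mole ratio is 1:5, so n(H2O) = 0.3997 × 5/1 = 1.998 mol.
Mass of H2O = 1.998 mol × 18.016 g/mol = 36.00 g.
This is the theoretical yield. Percent yield = 22.8 g / 36.00 g × 100% = 63.33%.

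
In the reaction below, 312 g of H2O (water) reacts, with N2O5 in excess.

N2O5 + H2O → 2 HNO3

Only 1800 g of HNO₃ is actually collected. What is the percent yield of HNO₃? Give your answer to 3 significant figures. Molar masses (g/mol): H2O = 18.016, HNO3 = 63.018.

82.5 %

n(H2O) = 312.0 g / 18.016 g/mol = 17.32 mol.
From the equation the H2O:HNO3 mole ratio is 1:2, so n(HNO3) = 17.32 × 2/1 = 34.64 mol.
Mass of HNO3 = 34.64 mol × 63.018 g/mol = 2183 g.
This is the theoretical yield. Percent yield = 1800 g / 2183 g × 100% = 82.47%.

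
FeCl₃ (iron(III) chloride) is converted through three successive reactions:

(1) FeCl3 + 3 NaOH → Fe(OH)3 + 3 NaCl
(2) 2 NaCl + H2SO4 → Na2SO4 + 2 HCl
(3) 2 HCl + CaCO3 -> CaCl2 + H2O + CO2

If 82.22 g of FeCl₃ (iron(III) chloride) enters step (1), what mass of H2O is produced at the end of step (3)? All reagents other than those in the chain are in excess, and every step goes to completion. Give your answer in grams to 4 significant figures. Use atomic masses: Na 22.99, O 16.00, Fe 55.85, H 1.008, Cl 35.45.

M(FeCl3) = 55.85 + 3(35.45) = 162.20 g/mol.
M(H2O) = 2(1.008) + 16.00 = 18.016 g/mol.
n(FeCl3) = 82.22 / 162.20 = 0.50691 mol.
Reaction (1): FeCl3→NaCl ratio 1:3 ⇒ n(NaCl) = 1.5207 mol.
Reaction (2): NaCl→HCl ratio 2:2 ⇒ n(HCl) = 1.5207 mol.
Reaction (3): HCl→H2O ratio 2:1 ⇒ n(H2O) = 0.76036 mol.
Mass of H2O = 0.76036 × 18.016 = 13.699 g.

13.70 g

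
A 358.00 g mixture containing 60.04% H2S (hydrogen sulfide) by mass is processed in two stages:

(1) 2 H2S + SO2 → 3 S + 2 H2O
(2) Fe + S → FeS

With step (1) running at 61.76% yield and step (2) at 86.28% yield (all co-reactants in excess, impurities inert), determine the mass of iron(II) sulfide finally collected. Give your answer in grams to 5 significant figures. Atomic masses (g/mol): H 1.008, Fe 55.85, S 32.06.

443.22 g

Pure H2S = 358.00 × 0.6004 = 214.943 g.
M(H2S) = 2(1.008) + 32.06 = 34.076 g/mol.
M(FeS) = 55.85 + 32.06 = 87.91 g/mol.
n(H2S) = 214.943 / 34.076 = 6.30776 mol.
Step 1 (H2S:S = 2:3): theoretical n(S) = 9.46164 mol; at 61.76% yield, n(S) = 5.84351 mol.
Step 2 (S:FeS = 1:1): theoretical n(FeS) = 5.84351 mol, so theoretical mass = 5.84351 × 87.91 = 513.703 g.
At 86.28% yield, actual mass of FeS = 513.703 × 0.8628 = 443.223 g.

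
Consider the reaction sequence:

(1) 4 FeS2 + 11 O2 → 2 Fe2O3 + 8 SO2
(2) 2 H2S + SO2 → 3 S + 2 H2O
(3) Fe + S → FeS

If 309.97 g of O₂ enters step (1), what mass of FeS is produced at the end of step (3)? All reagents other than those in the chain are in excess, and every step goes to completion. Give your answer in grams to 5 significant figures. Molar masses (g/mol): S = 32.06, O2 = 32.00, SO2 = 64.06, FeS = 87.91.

1857.9 g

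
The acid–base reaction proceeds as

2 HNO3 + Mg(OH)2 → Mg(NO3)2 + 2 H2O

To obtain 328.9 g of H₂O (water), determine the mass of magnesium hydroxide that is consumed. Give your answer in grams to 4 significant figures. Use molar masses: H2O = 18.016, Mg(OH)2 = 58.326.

n(H2O) = 328.90 g / 18.016 g/mol = 18.256 mol.
From the equation the H2O:Mg(OH)2 mole ratio is 2:1, so n(Mg(OH)2) = 18.256 × 1/2 = 9.1280 mol.
Mass of Mg(OH)2 = 9.1280 mol × 58.326 g/mol = 532.40 g.

532.4 g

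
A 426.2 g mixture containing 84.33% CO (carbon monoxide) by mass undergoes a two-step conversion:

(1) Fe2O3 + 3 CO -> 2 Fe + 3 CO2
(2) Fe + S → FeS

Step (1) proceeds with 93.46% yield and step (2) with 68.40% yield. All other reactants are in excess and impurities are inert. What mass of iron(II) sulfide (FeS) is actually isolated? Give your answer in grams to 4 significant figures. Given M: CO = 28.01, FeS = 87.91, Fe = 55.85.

480.7 g

Pure CO = 426.2 × 0.8433 = 359.41 g.
n(CO) = 359.41 / 28.01 = 12.832 mol.
Step 1 (CO:Fe = 3:2): theoretical n(Fe) = 8.5544 mol; at 93.46% yield, n(Fe) = 7.9950 mol.
Step 2 (Fe:FeS = 1:1): theoretical n(FeS) = 7.9950 mol, so theoretical mass = 7.9950 × 87.91 = 702.84 g.
At 68.40% yield, actual mass of FeS = 702.84 × 0.6840 = 480.74 g.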